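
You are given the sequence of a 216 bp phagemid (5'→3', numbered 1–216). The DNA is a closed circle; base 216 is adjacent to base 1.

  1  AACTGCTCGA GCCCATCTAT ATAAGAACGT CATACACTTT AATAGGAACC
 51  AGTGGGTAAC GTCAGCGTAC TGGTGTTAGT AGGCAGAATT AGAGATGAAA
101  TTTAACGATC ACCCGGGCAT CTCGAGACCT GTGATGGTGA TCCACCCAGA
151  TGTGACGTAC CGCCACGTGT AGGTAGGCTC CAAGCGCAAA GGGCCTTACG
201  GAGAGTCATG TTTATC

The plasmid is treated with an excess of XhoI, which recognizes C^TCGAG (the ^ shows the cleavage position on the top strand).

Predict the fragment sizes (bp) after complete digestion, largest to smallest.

115, 101 bp

XhoI sites (CTCGAG) start at positions 6, 121.
XhoI cuts after the first base of each site, so after positions 6, 121.
Circular molecule, 2 cuts → 2 fragments:
  7–121 → 115 bp
  122–216 then 1–6 → 95 + 6 = 101 bp
Sorted largest to smallest: 115, 101 bp.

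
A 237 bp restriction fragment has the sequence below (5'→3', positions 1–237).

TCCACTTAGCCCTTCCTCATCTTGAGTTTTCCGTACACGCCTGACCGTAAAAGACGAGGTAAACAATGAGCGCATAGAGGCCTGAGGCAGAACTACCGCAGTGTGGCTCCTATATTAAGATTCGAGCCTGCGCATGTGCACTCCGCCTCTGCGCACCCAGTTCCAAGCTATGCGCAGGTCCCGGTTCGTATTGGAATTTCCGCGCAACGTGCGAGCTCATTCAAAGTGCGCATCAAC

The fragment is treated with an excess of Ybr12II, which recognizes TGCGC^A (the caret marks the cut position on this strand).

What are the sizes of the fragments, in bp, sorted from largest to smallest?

133, 56, 21, 21, 6 bp

Ybr12II sites (TGCGCA) start at positions 129, 150, 171, 227.
Ybr12II cuts after base 5 of each site (before the last base), so after positions 133, 154, 175, 231.
Linear molecule, 4 cuts → 5 fragments:
  1–133 → 133 bp
  134–154 → 21 bp
  155–175 → 21 bp
  176–231 → 56 bp
  232–237 → 6 bp
Sorted largest to smallest: 133, 56, 21, 21, 6 bp.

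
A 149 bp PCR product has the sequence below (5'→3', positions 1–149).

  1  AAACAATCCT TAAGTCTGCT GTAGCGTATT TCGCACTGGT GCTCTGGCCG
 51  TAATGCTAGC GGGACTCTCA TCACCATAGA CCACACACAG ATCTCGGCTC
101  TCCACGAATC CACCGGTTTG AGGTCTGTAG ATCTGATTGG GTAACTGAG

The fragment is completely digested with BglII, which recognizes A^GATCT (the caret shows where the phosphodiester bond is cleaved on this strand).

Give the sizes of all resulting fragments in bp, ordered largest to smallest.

BglII sites (AGATCT) start at positions 89, 129.
BglII cuts after the first base of each site, so after positions 89, 129.
Linear molecule, 2 cuts → 3 fragments:
  1–89 → 89 bp
  90–129 → 40 bp
  130–149 → 20 bp
Sorted largest to smallest: 89, 40, 20 bp.

89, 40, 20 bp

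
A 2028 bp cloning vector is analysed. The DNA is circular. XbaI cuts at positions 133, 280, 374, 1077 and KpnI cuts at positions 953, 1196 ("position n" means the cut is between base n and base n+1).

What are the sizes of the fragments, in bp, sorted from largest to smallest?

Combined cut positions (sorted): 133, 280, 374, 953, 1077, 1196.
Circular molecule, 6 cuts → 6 fragments:
  280 − 133 = 147 bp
  374 − 280 = 94 bp
  953 − 374 = 579 bp
  1077 − 953 = 124 bp
  1196 − 1077 = 119 bp
  wrap: 2028 − 1196 + 133 = 965 bp
Sorted largest to smallest: 965, 579, 147, 124, 119, 94 bp.

965, 579, 147, 124, 119, 94 bp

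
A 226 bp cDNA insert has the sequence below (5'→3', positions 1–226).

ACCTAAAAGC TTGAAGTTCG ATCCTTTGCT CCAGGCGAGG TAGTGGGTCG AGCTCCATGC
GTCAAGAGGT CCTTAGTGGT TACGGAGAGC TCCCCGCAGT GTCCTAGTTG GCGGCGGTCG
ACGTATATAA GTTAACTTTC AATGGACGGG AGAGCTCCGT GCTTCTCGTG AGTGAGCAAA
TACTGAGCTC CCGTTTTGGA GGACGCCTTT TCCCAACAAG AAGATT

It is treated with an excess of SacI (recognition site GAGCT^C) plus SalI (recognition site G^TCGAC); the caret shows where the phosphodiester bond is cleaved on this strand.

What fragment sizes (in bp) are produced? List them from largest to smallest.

54, 39, 37, 37, 33, 26 bp

SacI sites (GAGCTC) start at positions 50, 87, 152, 185.
SacI cuts after base 5 of each site (before the last base), so after positions 54, 91, 156, 189.
The SalI site (GTCGAC) starts at position 117.
SalI cuts after the first base of each site, so after position 117.
Combined cut positions: 54, 91, 117, 156, 189.
Linear molecule, 5 cuts → 6 fragments:
  1–54 → 54 bp
  55–91 → 37 bp
  92–117 → 26 bp
  118–156 → 39 bp
  157–189 → 33 bp
  190–226 → 37 bp
Sorted largest to smallest: 54, 39, 37, 37, 33, 26 bp.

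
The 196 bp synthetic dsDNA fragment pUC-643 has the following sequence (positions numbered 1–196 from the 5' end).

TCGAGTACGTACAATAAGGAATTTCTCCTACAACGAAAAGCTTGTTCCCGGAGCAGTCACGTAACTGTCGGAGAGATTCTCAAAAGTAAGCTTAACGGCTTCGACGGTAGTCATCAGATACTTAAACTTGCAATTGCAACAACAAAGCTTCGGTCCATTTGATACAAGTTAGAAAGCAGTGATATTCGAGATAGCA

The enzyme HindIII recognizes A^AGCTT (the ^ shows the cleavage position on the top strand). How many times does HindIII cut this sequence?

3

AAGCTT occurs starting at positions 38, 88, 145.
HindIII cuts at 3 sites.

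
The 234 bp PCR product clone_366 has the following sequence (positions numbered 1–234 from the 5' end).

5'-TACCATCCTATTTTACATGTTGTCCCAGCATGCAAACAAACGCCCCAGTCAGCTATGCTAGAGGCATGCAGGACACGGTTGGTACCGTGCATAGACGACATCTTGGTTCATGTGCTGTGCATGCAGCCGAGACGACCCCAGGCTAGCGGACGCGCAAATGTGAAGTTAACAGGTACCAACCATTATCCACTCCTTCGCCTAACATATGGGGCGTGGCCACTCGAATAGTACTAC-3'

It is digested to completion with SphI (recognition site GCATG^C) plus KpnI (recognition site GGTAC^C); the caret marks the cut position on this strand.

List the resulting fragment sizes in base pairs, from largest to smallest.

58, 53, 38, 36, 32, 17 bp

SphI sites (GCATGC) start at positions 28, 64, 119.
SphI cuts after base 5 of each site (before the last base), so after positions 32, 68, 123.
KpnI sites (GGTACC) start at positions 81, 172.
KpnI cuts after base 5 of each site (before the last base), so after positions 85, 176.
Combined cut positions: 32, 68, 85, 123, 176.
Linear molecule, 5 cuts → 6 fragments:
  1–32 → 32 bp
  33–68 → 36 bp
  69–85 → 17 bp
  86–123 → 38 bp
  124–176 → 53 bp
  177–234 → 58 bp
Sorted largest to smallest: 58, 53, 38, 36, 32, 17 bp.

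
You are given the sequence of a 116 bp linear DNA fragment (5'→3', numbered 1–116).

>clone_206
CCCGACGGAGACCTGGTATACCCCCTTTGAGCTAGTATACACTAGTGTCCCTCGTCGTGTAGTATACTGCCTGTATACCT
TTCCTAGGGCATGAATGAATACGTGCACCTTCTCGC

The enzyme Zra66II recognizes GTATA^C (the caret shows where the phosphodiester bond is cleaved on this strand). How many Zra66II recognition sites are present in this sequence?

4

GTATAC occurs starting at positions 16, 35, 62, 73.
Zra66II cuts at 4 sites.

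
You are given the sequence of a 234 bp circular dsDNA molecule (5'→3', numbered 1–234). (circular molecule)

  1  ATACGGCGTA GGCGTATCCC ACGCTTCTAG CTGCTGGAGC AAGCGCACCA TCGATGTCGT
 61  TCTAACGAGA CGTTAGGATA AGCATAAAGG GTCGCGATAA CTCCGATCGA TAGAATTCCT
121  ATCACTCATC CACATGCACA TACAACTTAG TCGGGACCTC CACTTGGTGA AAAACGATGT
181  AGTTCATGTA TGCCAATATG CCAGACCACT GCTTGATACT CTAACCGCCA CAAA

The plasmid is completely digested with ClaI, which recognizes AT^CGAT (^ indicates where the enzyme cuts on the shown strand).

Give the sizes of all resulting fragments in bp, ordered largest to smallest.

ClaI sites (ATCGAT) start at positions 50, 106.
ClaI cuts after base 2 of each site, so after positions 51, 107.
Circular molecule, 2 cuts → 2 fragments:
  52–107 → 56 bp
  108–234 then 1–51 → 127 + 51 = 178 bp
Sorted largest to smallest: 178, 56 bp.

178, 56 bp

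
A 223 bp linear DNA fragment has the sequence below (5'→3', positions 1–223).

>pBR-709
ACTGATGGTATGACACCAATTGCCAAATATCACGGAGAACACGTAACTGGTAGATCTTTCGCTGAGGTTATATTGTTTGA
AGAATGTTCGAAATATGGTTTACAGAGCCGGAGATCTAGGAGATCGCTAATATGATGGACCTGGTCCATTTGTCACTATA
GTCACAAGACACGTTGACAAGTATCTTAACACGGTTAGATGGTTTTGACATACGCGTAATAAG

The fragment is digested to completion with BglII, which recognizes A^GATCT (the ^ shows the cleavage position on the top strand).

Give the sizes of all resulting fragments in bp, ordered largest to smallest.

111, 60, 52 bp

BglII sites (AGATCT) start at positions 52, 112.
BglII cuts after the first base of each site, so after positions 52, 112.
Linear molecule, 2 cuts → 3 fragments:
  1–52 → 52 bp
  53–112 → 60 bp
  113–223 → 111 bp
Sorted largest to smallest: 111, 60, 52 bp.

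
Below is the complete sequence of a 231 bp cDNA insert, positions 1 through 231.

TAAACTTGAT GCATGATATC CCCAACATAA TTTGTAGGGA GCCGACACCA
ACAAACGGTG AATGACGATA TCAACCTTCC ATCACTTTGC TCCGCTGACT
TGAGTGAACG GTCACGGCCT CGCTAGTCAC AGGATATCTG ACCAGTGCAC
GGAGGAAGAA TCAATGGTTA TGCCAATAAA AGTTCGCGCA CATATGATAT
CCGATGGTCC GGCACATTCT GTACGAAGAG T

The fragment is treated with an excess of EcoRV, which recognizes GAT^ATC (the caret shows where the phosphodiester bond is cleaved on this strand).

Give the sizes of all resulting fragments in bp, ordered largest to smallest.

66, 63, 52, 33, 17 bp

EcoRV sites (GATATC) start at positions 15, 67, 133, 196.
EcoRV cuts after base 3 of each site, so after positions 17, 69, 135, 198.
Linear molecule, 4 cuts → 5 fragments:
  1–17 → 17 bp
  18–69 → 52 bp
  70–135 → 66 bp
  136–198 → 63 bp
  199–231 → 33 bp
Sorted largest to smallest: 66, 63, 52, 33, 17 bp.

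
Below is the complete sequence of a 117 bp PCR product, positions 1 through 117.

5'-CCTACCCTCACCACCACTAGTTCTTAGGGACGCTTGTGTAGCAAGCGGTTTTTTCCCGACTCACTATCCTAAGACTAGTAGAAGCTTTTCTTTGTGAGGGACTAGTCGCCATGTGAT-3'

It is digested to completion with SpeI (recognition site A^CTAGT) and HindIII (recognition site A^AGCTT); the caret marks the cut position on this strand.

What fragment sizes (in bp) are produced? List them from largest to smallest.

SpeI sites (ACTAGT) start at positions 16, 74, 101.
SpeI cuts after the first base of each site, so after positions 16, 74, 101.
The HindIII site (AAGCTT) starts at position 82.
HindIII cuts after the first base of each site, so after position 82.
Combined cut positions: 16, 74, 82, 101.
Linear molecule, 4 cuts → 5 fragments:
  1–16 → 16 bp
  17–74 → 58 bp
  75–82 → 8 bp
  83–101 → 19 bp
  102–117 → 16 bp
Sorted largest to smallest: 58, 19, 16, 16, 8 bp.

58, 19, 16, 16, 8 bp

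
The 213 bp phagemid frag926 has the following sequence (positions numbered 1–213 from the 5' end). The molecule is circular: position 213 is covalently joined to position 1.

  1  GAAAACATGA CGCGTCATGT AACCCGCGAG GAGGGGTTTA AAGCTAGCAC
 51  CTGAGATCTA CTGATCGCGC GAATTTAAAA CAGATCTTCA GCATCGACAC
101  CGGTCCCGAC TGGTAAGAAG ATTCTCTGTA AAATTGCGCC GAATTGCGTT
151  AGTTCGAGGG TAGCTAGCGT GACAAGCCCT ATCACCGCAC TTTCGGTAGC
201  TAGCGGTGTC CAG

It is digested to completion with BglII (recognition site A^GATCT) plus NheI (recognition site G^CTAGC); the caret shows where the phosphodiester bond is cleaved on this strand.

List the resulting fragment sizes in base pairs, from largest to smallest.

81, 57, 36, 28, 11 bp

BglII sites (AGATCT) start at positions 54, 82.
BglII cuts after the first base of each site, so after positions 54, 82.
NheI sites (GCTAGC) start at positions 43, 163, 199.
NheI cuts after the first base of each site, so after positions 43, 163, 199.
Combined cut positions: 43, 54, 82, 163, 199.
Circular molecule, 5 cuts → 5 fragments:
  44–54 → 11 bp
  55–82 → 28 bp
  83–163 → 81 bp
  164–199 → 36 bp
  200–213 then 1–43 → 14 + 43 = 57 bp
Sorted largest to smallest: 81, 57, 36, 28, 11 bp.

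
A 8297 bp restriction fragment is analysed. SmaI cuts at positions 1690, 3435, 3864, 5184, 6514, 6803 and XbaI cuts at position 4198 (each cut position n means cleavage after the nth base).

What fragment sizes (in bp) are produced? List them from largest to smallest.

Combined cut positions (sorted): 1690, 3435, 3864, 4198, 5184, 6514, 6803.
Linear molecule, 7 cuts → 8 fragments:
  1690 − 0 = 1690 bp
  3435 − 1690 = 1745 bp
  3864 − 3435 = 429 bp
  4198 − 3864 = 334 bp
  5184 − 4198 = 986 bp
  6514 − 5184 = 1330 bp
  6803 − 6514 = 289 bp
  8297 − 6803 = 1494 bp
Sorted largest to smallest: 1745, 1690, 1494, 1330, 986, 429, 334, 289 bp.

1745, 1690, 1494, 1330, 986, 429, 334, 289 bp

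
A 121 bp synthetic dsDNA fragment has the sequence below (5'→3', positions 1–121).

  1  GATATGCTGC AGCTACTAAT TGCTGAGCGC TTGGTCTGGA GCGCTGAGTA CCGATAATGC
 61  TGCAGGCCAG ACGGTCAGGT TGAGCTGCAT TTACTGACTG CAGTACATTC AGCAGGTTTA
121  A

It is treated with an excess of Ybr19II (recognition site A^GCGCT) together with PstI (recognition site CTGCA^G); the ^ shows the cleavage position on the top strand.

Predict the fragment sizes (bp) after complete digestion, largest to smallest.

38, 24, 19, 15, 14, 11 bp

Ybr19II sites (AGCGCT) start at positions 26, 40.
Ybr19II cuts after the first base of each site, so after positions 26, 40.
PstI sites (CTGCAG) start at positions 7, 60, 98.
PstI cuts after base 5 of each site (before the last base), so after positions 11, 64, 102.
Combined cut positions: 11, 26, 40, 64, 102.
Linear molecule, 5 cuts → 6 fragments:
  1–11 → 11 bp
  12–26 → 15 bp
  27–40 → 14 bp
  41–64 → 24 bp
  65–102 → 38 bp
  103–121 → 19 bp
Sorted largest to smallest: 38, 24, 19, 15, 14, 11 bp.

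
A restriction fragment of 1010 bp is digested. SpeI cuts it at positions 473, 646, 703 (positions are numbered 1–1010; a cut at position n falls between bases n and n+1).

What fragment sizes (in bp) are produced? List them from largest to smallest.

Linear molecule, 3 cuts → 4 fragments:
  473 − 0 = 473 bp
  646 − 473 = 173 bp
  703 − 646 = 57 bp
  1010 − 703 = 307 bp
Sorted largest to smallest: 473, 307, 173, 57 bp.

473, 307, 173, 57 bp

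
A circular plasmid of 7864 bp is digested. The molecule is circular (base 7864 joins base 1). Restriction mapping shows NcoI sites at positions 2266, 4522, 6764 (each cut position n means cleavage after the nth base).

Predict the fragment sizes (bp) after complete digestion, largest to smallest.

Circular molecule, 3 cuts → 3 fragments:
  4522 − 2266 = 2256 bp
  6764 − 4522 = 2242 bp
  wrap: 7864 − 6764 + 2266 = 3366 bp
Sorted largest to smallest: 3366, 2256, 2242 bp.

3366, 2256, 2242 bp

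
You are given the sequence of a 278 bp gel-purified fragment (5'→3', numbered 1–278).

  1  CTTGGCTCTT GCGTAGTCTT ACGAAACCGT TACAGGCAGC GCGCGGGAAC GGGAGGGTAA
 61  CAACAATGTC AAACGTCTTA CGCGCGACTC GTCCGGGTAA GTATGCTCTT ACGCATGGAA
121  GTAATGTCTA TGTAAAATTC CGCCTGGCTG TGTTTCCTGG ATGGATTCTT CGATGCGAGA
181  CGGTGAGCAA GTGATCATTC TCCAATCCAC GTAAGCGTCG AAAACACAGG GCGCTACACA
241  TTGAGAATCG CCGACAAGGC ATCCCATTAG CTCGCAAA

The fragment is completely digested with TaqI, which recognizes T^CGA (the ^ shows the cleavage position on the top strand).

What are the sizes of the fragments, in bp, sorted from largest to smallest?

170, 60, 48 bp

TaqI sites (TCGA) start at positions 170, 218.
TaqI cuts after the first base of each site, so after positions 170, 218.
Linear molecule, 2 cuts → 3 fragments:
  1–170 → 170 bp
  171–218 → 48 bp
  219–278 → 60 bp
Sorted largest to smallest: 170, 60, 48 bp.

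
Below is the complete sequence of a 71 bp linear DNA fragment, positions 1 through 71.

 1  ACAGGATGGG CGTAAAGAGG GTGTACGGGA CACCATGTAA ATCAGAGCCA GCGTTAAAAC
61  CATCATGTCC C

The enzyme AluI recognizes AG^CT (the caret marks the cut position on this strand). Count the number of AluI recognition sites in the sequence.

No occurrence of AGCT is present in the sequence.
AluI does not cut: 0 sites.

0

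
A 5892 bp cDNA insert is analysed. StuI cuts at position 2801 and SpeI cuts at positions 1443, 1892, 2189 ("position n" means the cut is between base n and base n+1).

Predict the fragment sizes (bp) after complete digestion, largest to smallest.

3091, 1443, 612, 449, 297 bp

Combined cut positions (sorted): 1443, 1892, 2189, 2801.
Linear molecule, 4 cuts → 5 fragments:
  1443 − 0 = 1443 bp
  1892 − 1443 = 449 bp
  2189 − 1892 = 297 bp
  2801 − 2189 = 612 bp
  5892 − 2801 = 3091 bp
Sorted largest to smallest: 3091, 1443, 612, 449, 297 bp.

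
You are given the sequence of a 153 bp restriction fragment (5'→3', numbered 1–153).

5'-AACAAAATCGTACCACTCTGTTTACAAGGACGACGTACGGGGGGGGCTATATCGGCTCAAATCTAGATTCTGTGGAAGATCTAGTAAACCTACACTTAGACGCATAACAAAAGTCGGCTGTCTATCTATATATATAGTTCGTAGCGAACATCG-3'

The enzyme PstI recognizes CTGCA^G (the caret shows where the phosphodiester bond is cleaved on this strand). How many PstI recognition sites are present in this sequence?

0

No occurrence of CTGCAG is present in the sequence.
PstI does not cut: 0 sites.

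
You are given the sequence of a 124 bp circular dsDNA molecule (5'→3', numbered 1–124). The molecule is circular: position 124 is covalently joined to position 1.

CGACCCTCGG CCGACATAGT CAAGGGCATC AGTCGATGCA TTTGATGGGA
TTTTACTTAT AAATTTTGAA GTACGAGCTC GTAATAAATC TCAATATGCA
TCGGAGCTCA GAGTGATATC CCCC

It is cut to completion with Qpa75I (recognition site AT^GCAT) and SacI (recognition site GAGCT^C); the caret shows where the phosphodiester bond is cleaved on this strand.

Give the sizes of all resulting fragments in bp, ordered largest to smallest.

Qpa75I sites (ATGCAT) start at positions 36, 96.
Qpa75I cuts after base 2 of each site, so after positions 37, 97.
SacI sites (GAGCTC) start at positions 75, 104.
SacI cuts after base 5 of each site (before the last base), so after positions 79, 108.
Combined cut positions: 37, 79, 97, 108.
Circular molecule, 4 cuts → 4 fragments:
  38–79 → 42 bp
  80–97 → 18 bp
  98–108 → 11 bp
  109–124 then 1–37 → 16 + 37 = 53 bp
Sorted largest to smallest: 53, 42, 18, 11 bp.

53, 42, 18, 11 bp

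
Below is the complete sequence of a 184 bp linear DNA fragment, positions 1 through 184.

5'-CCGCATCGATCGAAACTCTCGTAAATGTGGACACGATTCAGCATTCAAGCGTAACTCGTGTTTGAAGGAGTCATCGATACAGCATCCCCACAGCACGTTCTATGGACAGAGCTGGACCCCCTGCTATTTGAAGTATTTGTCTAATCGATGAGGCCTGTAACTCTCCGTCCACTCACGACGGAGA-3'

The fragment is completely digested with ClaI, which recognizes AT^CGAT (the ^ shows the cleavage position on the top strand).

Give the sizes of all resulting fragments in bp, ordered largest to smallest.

71, 68, 39, 6 bp

ClaI sites (ATCGAT) start at positions 5, 73, 144.
ClaI cuts after base 2 of each site, so after positions 6, 74, 145.
Linear molecule, 3 cuts → 4 fragments:
  1–6 → 6 bp
  7–74 → 68 bp
  75–145 → 71 bp
  146–184 → 39 bp
Sorted largest to smallest: 71, 68, 39, 6 bp.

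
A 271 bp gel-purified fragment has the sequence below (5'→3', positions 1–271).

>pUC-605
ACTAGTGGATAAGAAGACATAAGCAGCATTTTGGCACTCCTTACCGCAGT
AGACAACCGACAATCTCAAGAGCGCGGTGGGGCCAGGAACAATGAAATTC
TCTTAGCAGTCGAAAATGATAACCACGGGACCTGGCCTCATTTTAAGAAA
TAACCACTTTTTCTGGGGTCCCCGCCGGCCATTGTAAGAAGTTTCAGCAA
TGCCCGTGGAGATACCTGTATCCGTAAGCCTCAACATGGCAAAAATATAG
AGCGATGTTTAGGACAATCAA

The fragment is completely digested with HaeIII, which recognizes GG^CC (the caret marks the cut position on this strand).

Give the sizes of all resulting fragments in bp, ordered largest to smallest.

93, 82, 53, 43 bp

HaeIII sites (GGCC) start at positions 81, 134, 177.
HaeIII cuts after base 2 of each site, so after positions 82, 135, 178.
Linear molecule, 3 cuts → 4 fragments:
  1–82 → 82 bp
  83–135 → 53 bp
  136–178 → 43 bp
  179–271 → 93 bp
Sorted largest to smallest: 93, 82, 53, 43 bp.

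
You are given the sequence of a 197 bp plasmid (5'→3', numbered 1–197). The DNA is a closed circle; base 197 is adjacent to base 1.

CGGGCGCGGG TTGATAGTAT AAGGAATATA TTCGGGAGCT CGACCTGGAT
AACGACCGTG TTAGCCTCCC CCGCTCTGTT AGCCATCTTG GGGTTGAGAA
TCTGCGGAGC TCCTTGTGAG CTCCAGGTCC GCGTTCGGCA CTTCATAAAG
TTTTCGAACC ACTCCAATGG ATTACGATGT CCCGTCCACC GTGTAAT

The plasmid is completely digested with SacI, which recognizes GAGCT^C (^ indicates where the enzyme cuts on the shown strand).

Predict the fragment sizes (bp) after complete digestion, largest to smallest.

115, 71, 11 bp

SacI sites (GAGCTC) start at positions 36, 107, 118.
SacI cuts after base 5 of each site (before the last base), so after positions 40, 111, 122.
Circular molecule, 3 cuts → 3 fragments:
  41–111 → 71 bp
  112–122 → 11 bp
  123–197 then 1–40 → 75 + 40 = 115 bp
Sorted largest to smallest: 115, 71, 11 bp.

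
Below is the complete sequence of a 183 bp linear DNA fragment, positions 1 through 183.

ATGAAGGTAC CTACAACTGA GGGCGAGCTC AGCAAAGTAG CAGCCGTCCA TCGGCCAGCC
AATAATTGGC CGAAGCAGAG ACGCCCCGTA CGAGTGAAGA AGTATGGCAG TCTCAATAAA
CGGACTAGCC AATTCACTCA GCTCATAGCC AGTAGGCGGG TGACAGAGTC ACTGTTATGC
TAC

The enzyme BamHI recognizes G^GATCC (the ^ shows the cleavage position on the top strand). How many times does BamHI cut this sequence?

0

No occurrence of GGATCC is present in the sequence.
BamHI does not cut: 0 sites.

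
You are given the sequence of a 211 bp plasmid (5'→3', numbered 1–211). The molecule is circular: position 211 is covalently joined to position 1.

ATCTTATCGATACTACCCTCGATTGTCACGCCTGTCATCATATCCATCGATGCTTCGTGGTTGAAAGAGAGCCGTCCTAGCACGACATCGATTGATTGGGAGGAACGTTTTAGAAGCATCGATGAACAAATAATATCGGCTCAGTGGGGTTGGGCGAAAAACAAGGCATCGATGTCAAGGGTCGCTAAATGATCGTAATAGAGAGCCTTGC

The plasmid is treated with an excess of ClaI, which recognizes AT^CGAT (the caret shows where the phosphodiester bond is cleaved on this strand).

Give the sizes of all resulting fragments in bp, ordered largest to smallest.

ClaI sites (ATCGAT) start at positions 6, 46, 87, 118, 168.
ClaI cuts after base 2 of each site, so after positions 7, 47, 88, 119, 169.
Circular molecule, 5 cuts → 5 fragments:
  8–47 → 40 bp
  48–88 → 41 bp
  89–119 → 31 bp
  120–169 → 50 bp
  170–211 then 1–7 → 42 + 7 = 49 bp
Sorted largest to smallest: 50, 49, 41, 40, 31 bp.

50, 49, 41, 40, 31 bp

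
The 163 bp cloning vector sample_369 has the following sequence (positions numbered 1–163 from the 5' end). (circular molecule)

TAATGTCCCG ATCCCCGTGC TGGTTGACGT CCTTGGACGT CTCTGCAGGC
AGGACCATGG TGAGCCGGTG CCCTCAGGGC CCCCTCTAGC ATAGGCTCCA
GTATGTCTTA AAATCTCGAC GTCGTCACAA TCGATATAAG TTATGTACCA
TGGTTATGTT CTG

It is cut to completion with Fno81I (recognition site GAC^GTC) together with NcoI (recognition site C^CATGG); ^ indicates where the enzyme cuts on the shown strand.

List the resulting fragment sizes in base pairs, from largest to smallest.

65, 43, 28, 17, 10 bp

Fno81I sites (GACGTC) start at positions 26, 36, 118.
Fno81I cuts after base 3 of each site, so after positions 28, 38, 120.
NcoI sites (CCATGG) start at positions 55, 148.
NcoI cuts after the first base of each site, so after positions 55, 148.
Combined cut positions: 28, 38, 55, 120, 148.
Circular molecule, 5 cuts → 5 fragments:
  29–38 → 10 bp
  39–55 → 17 bp
  56–120 → 65 bp
  121–148 → 28 bp
  149–163 then 1–28 → 15 + 28 = 43 bp
Sorted largest to smallest: 65, 43, 28, 17, 10 bp.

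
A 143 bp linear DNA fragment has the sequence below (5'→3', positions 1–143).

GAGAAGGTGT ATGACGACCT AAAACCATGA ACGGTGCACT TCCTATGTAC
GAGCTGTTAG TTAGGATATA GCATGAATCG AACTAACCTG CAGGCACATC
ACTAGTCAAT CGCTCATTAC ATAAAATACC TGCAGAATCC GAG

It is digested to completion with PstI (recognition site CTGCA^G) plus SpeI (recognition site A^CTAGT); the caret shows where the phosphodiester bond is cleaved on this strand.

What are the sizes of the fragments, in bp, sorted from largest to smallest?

92, 33, 9, 9 bp

PstI sites (CTGCAG) start at positions 88, 130.
PstI cuts after base 5 of each site (before the last base), so after positions 92, 134.
The SpeI site (ACTAGT) starts at position 101.
SpeI cuts after the first base of each site, so after position 101.
Combined cut positions: 92, 101, 134.
Linear molecule, 3 cuts → 4 fragments:
  1–92 → 92 bp
  93–101 → 9 bp
  102–134 → 33 bp
  135–143 → 9 bp
Sorted largest to smallest: 92, 33, 9, 9 bp.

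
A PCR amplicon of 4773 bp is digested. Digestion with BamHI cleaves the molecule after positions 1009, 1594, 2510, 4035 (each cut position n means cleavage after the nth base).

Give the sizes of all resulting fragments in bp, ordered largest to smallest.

Linear molecule, 4 cuts → 5 fragments:
  1009 − 0 = 1009 bp
  1594 − 1009 = 585 bp
  2510 − 1594 = 916 bp
  4035 − 2510 = 1525 bp
  4773 − 4035 = 738 bp
Sorted largest to smallest: 1525, 1009, 916, 738, 585 bp.

1525, 1009, 916, 738, 585 bp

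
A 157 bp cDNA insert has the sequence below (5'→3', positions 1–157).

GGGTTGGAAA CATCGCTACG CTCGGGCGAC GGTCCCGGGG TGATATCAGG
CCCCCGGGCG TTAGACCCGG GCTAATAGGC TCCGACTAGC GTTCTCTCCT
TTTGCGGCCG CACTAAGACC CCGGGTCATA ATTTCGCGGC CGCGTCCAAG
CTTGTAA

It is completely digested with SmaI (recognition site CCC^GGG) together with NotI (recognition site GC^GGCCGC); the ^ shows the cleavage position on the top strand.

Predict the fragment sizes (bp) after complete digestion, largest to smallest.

SmaI sites (CCCGGG) start at positions 34, 53, 66, 120.
SmaI cuts after base 3 of each site, so after positions 36, 55, 68, 122.
NotI sites (GCGGCCGC) start at positions 104, 136.
NotI cuts after base 2 of each site, so after positions 105, 137.
Combined cut positions: 36, 55, 68, 105, 122, 137.
Linear molecule, 6 cuts → 7 fragments:
  1–36 → 36 bp
  37–55 → 19 bp
  56–68 → 13 bp
  69–105 → 37 bp
  106–122 → 17 bp
  123–137 → 15 bp
  138–157 → 20 bp
Sorted largest to smallest: 37, 36, 20, 19, 17, 15, 13 bp.

37, 36, 20, 19, 17, 15, 13 bp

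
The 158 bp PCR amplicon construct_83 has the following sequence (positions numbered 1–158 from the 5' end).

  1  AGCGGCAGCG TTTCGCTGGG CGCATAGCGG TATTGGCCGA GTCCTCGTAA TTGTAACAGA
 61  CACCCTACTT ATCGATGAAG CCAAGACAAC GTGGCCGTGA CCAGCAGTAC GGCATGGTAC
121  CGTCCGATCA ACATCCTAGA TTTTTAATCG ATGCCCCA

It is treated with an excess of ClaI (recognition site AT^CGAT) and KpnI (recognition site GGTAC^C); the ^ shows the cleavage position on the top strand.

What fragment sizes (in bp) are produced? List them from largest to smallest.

72, 48, 28, 10 bp

ClaI sites (ATCGAT) start at positions 71, 147.
ClaI cuts after base 2 of each site, so after positions 72, 148.
The KpnI site (GGTACC) starts at position 116.
KpnI cuts after base 5 of each site (before the last base), so after position 120.
Combined cut positions: 72, 120, 148.
Linear molecule, 3 cuts → 4 fragments:
  1–72 → 72 bp
  73–120 → 48 bp
  121–148 → 28 bp
  149–158 → 10 bp
Sorted largest to smallest: 72, 48, 28, 10 bp.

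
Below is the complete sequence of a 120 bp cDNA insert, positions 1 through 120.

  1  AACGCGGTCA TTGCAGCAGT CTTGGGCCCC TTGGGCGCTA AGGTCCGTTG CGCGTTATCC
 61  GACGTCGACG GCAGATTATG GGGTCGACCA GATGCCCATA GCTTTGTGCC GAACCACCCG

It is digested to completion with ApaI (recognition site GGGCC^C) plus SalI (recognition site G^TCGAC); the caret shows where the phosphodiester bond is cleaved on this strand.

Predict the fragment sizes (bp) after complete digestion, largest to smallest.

The ApaI site (GGGCCC) starts at position 24.
ApaI cuts after base 5 of each site (before the last base), so after position 28.
SalI sites (GTCGAC) start at positions 64, 83.
SalI cuts after the first base of each site, so after positions 64, 83.
Combined cut positions: 28, 64, 83.
Linear molecule, 3 cuts → 4 fragments:
  1–28 → 28 bp
  29–64 → 36 bp
  65–83 → 19 bp
  84–120 → 37 bp
Sorted largest to smallest: 37, 36, 28, 19 bp.

37, 36, 28, 19 bp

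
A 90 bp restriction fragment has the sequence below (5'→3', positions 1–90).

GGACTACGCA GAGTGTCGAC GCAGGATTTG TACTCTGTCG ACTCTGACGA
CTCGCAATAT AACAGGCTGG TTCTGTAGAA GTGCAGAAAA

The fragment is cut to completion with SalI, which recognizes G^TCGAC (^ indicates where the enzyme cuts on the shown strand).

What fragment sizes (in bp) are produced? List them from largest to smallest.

53, 22, 15 bp

SalI sites (GTCGAC) start at positions 15, 37.
SalI cuts after the first base of each site, so after positions 15, 37.
Linear molecule, 2 cuts → 3 fragments:
  1–15 → 15 bp
  16–37 → 22 bp
  38–90 → 53 bp
Sorted largest to smallest: 53, 22, 15 bp.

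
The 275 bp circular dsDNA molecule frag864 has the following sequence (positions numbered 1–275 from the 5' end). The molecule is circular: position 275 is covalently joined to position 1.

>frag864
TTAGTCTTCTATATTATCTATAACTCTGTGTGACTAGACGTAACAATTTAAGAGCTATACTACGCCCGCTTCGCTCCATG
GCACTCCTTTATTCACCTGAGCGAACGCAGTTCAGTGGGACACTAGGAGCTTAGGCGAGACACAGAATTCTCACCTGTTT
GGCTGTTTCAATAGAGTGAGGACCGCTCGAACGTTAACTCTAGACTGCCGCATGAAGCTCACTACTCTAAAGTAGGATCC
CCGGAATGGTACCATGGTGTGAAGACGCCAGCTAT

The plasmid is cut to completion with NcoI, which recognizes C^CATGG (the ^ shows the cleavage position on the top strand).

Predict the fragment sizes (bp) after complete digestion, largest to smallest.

NcoI sites (CCATGG) start at positions 76, 252.
NcoI cuts after the first base of each site, so after positions 76, 252.
Circular molecule, 2 cuts → 2 fragments:
  77–252 → 176 bp
  253–275 then 1–76 → 23 + 76 = 99 bp
Sorted largest to smallest: 176, 99 bp.

176, 99 bp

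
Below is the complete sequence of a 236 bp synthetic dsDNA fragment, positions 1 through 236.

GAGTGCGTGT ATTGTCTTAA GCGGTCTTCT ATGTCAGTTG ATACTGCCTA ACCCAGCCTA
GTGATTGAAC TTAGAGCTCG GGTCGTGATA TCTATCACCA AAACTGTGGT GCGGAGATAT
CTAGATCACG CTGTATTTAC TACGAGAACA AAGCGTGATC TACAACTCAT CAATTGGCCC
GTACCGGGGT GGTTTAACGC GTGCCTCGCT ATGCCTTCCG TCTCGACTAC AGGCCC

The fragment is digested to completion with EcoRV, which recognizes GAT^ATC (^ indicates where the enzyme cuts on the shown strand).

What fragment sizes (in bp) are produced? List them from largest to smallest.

118, 89, 29 bp

EcoRV sites (GATATC) start at positions 87, 116.
EcoRV cuts after base 3 of each site, so after positions 89, 118.
Linear molecule, 2 cuts → 3 fragments:
  1–89 → 89 bp
  90–118 → 29 bp
  119–236 → 118 bp
Sorted largest to smallest: 118, 89, 29 bp.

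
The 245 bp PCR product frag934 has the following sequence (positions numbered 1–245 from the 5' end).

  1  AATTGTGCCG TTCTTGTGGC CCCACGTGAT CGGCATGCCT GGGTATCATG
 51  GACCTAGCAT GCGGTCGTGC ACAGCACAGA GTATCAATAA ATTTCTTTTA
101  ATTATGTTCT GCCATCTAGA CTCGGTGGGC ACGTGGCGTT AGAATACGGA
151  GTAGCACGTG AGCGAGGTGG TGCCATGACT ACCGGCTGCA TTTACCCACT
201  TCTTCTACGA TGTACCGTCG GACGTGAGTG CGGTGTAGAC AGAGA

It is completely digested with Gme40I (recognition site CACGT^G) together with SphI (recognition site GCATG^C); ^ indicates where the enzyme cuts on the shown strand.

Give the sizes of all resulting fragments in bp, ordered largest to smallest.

86, 73, 27, 25, 24, 10 bp

Gme40I sites (CACGTG) start at positions 23, 130, 155.
Gme40I cuts after base 5 of each site (before the last base), so after positions 27, 134, 159.
SphI sites (GCATGC) start at positions 33, 57.
SphI cuts after base 5 of each site (before the last base), so after positions 37, 61.
Combined cut positions: 27, 37, 61, 134, 159.
Linear molecule, 5 cuts → 6 fragments:
  1–27 → 27 bp
  28–37 → 10 bp
  38–61 → 24 bp
  62–134 → 73 bp
  135–159 → 25 bp
  160–245 → 86 bp
Sorted largest to smallest: 86, 73, 27, 25, 24, 10 bp.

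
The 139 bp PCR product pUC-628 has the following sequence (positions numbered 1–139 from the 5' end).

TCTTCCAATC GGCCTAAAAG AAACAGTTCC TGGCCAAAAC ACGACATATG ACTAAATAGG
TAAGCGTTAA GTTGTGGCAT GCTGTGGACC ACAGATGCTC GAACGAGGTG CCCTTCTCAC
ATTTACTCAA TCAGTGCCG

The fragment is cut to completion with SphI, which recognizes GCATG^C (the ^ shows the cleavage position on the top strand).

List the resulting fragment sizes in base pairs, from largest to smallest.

The SphI site (GCATGC) starts at position 77.
SphI cuts after base 5 of each site (before the last base), so after position 81.
Linear molecule, 1 cut → 2 fragments:
  1–81 → 81 bp
  82–139 → 58 bp
Sorted largest to smallest: 81, 58 bp.

81, 58 bp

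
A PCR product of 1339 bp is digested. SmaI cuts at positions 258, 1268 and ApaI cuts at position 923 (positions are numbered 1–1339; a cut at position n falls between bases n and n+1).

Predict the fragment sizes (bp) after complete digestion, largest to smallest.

665, 345, 258, 71 bp

Combined cut positions (sorted): 258, 923, 1268.
Linear molecule, 3 cuts → 4 fragments:
  258 − 0 = 258 bp
  923 − 258 = 665 bp
  1268 − 923 = 345 bp
  1339 − 1268 = 71 bp
Sorted largest to smallest: 665, 345, 258, 71 bp.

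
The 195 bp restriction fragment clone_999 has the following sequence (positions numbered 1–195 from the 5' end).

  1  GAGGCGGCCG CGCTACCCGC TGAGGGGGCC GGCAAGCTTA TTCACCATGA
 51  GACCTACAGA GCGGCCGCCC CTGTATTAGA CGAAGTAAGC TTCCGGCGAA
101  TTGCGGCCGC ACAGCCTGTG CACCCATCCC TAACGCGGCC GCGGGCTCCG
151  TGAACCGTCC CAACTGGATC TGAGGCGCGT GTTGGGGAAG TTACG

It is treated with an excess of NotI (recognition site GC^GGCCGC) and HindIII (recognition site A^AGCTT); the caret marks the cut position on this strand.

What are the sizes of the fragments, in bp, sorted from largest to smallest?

59, 32, 29, 28, 25, 17, 5 bp

NotI sites (GCGGCCGC) start at positions 4, 61, 103, 135.
NotI cuts after base 2 of each site, so after positions 5, 62, 104, 136.
HindIII sites (AAGCTT) start at positions 34, 87.
HindIII cuts after the first base of each site, so after positions 34, 87.
Combined cut positions: 5, 34, 62, 87, 104, 136.
Linear molecule, 6 cuts → 7 fragments:
  1–5 → 5 bp
  6–34 → 29 bp
  35–62 → 28 bp
  63–87 → 25 bp
  88–104 → 17 bp
  105–136 → 32 bp
  137–195 → 59 bp
Sorted largest to smallest: 59, 32, 29, 28, 25, 17, 5 bp.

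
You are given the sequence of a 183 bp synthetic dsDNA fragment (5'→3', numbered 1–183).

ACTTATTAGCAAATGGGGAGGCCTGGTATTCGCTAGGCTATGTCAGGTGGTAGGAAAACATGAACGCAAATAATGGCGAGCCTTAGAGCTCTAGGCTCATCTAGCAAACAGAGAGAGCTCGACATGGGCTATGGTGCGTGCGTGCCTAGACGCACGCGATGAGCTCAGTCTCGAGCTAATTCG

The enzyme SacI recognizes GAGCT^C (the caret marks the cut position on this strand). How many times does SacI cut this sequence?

GAGCTC occurs starting at positions 86, 115, 161.
SacI cuts at 3 sites.

3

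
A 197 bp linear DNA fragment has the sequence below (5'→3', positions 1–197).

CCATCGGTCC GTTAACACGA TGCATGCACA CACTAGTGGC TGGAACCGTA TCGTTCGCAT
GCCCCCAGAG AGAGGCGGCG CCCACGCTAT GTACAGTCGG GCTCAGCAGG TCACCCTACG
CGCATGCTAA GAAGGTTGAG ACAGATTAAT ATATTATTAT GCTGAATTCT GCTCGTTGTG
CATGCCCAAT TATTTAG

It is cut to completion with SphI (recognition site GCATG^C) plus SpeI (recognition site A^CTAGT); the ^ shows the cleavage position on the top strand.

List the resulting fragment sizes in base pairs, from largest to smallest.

65, 58, 29, 26, 13, 6 bp

SphI sites (GCATGC) start at positions 22, 57, 122, 180.
SphI cuts after base 5 of each site (before the last base), so after positions 26, 61, 126, 184.
The SpeI site (ACTAGT) starts at position 32.
SpeI cuts after the first base of each site, so after position 32.
Combined cut positions: 26, 32, 61, 126, 184.
Linear molecule, 5 cuts → 6 fragments:
  1–26 → 26 bp
  27–32 → 6 bp
  33–61 → 29 bp
  62–126 → 65 bp
  127–184 → 58 bp
  185–197 → 13 bp
Sorted largest to smallest: 65, 58, 29, 26, 13, 6 bp.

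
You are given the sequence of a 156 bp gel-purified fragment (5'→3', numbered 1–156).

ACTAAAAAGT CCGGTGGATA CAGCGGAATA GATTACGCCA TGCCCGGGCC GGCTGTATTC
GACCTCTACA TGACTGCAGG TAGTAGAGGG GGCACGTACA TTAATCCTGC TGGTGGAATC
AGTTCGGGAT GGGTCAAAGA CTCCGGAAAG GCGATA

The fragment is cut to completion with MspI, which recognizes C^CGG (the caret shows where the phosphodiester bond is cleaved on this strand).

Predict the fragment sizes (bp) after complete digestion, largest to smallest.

MspI sites (CCGG) start at positions 11, 44, 49, 143.
MspI cuts after the first base of each site, so after positions 11, 44, 49, 143.
Linear molecule, 4 cuts → 5 fragments:
  1–11 → 11 bp
  12–44 → 33 bp
  45–49 → 5 bp
  50–143 → 94 bp
  144–156 → 13 bp
Sorted largest to smallest: 94, 33, 13, 11, 5 bp.

94, 33, 13, 11, 5 bp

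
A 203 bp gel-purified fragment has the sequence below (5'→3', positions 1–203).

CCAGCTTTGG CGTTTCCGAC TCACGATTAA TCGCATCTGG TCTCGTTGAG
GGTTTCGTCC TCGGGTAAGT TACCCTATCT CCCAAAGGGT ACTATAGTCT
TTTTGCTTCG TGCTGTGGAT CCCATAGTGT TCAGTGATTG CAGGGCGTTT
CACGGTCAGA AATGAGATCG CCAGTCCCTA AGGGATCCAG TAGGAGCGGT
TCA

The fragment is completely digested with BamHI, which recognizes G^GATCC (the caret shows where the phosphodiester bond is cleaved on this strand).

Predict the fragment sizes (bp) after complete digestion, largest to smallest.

BamHI sites (GGATCC) start at positions 117, 183.
BamHI cuts after the first base of each site, so after positions 117, 183.
Linear molecule, 2 cuts → 3 fragments:
  1–117 → 117 bp
  118–183 → 66 bp
  184–203 → 20 bp
Sorted largest to smallest: 117, 66, 20 bp.

117, 66, 20 bp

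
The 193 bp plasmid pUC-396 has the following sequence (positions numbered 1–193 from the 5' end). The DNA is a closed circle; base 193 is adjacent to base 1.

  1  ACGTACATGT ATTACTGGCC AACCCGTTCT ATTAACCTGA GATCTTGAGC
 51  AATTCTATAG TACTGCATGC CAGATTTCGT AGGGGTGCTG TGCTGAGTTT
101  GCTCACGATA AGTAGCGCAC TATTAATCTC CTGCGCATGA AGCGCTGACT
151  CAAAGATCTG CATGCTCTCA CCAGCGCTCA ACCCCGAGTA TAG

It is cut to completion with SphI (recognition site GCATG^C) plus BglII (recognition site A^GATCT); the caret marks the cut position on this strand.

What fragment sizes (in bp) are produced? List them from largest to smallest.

85, 69, 29, 10 bp

SphI sites (GCATGC) start at positions 65, 160.
SphI cuts after base 5 of each site (before the last base), so after positions 69, 164.
BglII sites (AGATCT) start at positions 40, 154.
BglII cuts after the first base of each site, so after positions 40, 154.
Combined cut positions: 40, 69, 154, 164.
Circular molecule, 4 cuts → 4 fragments:
  41–69 → 29 bp
  70–154 → 85 bp
  155–164 → 10 bp
  165–193 then 1–40 → 29 + 40 = 69 bp
Sorted largest to smallest: 85, 69, 29, 10 bp.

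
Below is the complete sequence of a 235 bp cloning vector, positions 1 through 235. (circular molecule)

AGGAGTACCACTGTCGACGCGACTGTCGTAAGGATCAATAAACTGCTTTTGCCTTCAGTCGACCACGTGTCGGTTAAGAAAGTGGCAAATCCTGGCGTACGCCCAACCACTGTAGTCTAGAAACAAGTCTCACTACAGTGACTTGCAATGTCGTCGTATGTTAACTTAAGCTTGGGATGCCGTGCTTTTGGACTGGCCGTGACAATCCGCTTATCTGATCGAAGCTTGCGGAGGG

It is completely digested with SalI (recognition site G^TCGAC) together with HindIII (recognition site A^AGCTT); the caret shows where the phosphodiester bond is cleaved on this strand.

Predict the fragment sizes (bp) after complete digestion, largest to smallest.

SalI sites (GTCGAC) start at positions 13, 58.
SalI cuts after the first base of each site, so after positions 13, 58.
HindIII sites (AAGCTT) start at positions 168, 222.
HindIII cuts after the first base of each site, so after positions 168, 222.
Combined cut positions: 13, 58, 168, 222.
Circular molecule, 4 cuts → 4 fragments:
  14–58 → 45 bp
  59–168 → 110 bp
  169–222 → 54 bp
  223–235 then 1–13 → 13 + 13 = 26 bp
Sorted largest to smallest: 110, 54, 45, 26 bp.

110, 54, 45, 26 bp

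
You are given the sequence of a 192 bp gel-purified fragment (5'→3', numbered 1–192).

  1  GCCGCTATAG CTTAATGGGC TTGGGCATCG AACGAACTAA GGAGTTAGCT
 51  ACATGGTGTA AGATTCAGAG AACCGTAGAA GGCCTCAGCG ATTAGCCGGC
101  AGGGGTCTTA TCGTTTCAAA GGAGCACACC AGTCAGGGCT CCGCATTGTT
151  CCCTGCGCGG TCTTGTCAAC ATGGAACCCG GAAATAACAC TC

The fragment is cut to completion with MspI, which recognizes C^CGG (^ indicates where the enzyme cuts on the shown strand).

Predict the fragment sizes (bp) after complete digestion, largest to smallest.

96, 82, 14 bp

MspI sites (CCGG) start at positions 96, 178.
MspI cuts after the first base of each site, so after positions 96, 178.
Linear molecule, 2 cuts → 3 fragments:
  1–96 → 96 bp
  97–178 → 82 bp
  179–192 → 14 bp
Sorted largest to smallest: 96, 82, 14 bp.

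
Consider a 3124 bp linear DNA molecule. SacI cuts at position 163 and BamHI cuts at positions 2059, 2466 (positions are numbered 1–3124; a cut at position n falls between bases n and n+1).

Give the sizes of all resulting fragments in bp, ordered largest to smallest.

1896, 658, 407, 163 bp

Combined cut positions (sorted): 163, 2059, 2466.
Linear molecule, 3 cuts → 4 fragments:
  163 − 0 = 163 bp
  2059 − 163 = 1896 bp
  2466 − 2059 = 407 bp
  3124 − 2466 = 658 bp
Sorted largest to smallest: 1896, 658, 407, 163 bp.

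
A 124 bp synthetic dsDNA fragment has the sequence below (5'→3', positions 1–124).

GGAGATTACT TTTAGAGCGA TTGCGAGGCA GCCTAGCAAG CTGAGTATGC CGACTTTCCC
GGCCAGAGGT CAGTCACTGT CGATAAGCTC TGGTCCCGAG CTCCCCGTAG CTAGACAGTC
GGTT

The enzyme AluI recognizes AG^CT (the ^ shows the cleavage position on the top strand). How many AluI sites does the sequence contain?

AGCT occurs starting at positions 39, 86, 99, 109.
AluI cuts at 4 sites.

4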